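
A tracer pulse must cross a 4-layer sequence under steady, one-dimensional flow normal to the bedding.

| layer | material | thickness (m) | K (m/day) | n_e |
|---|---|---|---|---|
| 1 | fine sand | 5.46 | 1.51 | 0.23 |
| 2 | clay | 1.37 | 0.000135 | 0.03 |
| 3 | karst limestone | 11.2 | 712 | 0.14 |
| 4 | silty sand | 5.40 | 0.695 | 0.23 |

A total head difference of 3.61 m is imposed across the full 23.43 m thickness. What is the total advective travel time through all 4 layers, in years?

31.6

With flow normal to the layers, continuity requires the same specific discharge q through every layer.
Σ(b_i/K_i) = 5.46/1.51 + 1.37/0.000135 + 11.2/712 + 5.40/0.695 = 10160 d.
q = Δh / Σ(b_i/K_i) = 3.61 / 10160 = 0.0003553 m/day.
In each layer the seepage velocity is v_i = q/n_i, so the layer transit time is t_i = b_i·n_i / q:
  layer 1 (fine sand): t_1 = 5.46 × 0.23 / 0.0003553 = 3534 d
  layer 2 (clay): t_2 = 1.37 × 0.03 / 0.0003553 = 115.7 d
  layer 3 (karst limestone): t_3 = 11.2 × 0.14 / 0.0003553 = 4413 d
  layer 4 (silty sand): t_4 = 5.40 × 0.23 / 0.0003553 = 3495 d
Total t = Σ t_i = 11558 days = 31.64 years.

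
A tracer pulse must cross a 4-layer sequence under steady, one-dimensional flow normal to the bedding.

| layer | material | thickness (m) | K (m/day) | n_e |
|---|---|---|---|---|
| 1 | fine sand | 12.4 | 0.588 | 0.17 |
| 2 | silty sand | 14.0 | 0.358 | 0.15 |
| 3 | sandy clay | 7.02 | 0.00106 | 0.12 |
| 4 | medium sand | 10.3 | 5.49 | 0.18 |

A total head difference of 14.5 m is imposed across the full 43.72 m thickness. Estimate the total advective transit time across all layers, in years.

8.71

With flow normal to the layers, continuity requires the same specific discharge q through every layer.
Σ(b_i/K_i) = 12.4/0.588 + 14.0/0.358 + 7.02/0.00106 + 10.3/5.49 = 6685 d.
q = Δh / Σ(b_i/K_i) = 14.5 / 6685 = 0.002169 m/day.
In each layer the seepage velocity is v_i = q/n_i, so the layer transit time is t_i = b_i·n_i / q:
  layer 1 (fine sand): t_1 = 12.4 × 0.17 / 0.002169 = 971.8 d
  layer 2 (silty sand): t_2 = 14.0 × 0.15 / 0.002169 = 968.1 d
  layer 3 (sandy clay): t_3 = 7.02 × 0.12 / 0.002169 = 388.4 d
  layer 4 (medium sand): t_4 = 10.3 × 0.18 / 0.002169 = 854.7 d
Total t = Σ t_i = 3183 days = 8.715 years.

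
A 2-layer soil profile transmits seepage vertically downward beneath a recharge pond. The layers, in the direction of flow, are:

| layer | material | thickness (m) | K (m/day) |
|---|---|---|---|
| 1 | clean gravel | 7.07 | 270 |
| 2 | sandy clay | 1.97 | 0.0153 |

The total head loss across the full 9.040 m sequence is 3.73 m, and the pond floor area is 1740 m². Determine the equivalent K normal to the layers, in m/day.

Flow is perpendicular to layering, so the layers act in series and the equivalent K is the thickness-weighted harmonic mean.
Total thickness L = 7.07 + 1.97 = 9.040 m.
Σ(b_i/K_i) = 7.07/270 + 1.97/0.0153 = 128.8 d.
K_eq = L / Σ(b_i/K_i) = 9.040 / 128.8 = 0.07019 m/day.

0.0702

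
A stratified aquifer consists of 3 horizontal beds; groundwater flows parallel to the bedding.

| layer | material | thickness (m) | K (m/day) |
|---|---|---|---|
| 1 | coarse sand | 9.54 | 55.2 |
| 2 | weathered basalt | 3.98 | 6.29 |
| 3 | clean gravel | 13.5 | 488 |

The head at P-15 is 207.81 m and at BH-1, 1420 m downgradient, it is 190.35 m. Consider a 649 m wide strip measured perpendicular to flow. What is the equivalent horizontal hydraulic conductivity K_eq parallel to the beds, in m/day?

Flow is parallel to layering, so each bed carries its own Darcy discharge and the transmissivities add.
Σ(K_i·b_i) = 55.2×9.54 + 6.29×3.98 + 488×13.5 = 7140 m²/day.
Total thickness b = 27.02 m, so K_eq = Σ(K_i·b_i)/b = 264.2 m/day.

264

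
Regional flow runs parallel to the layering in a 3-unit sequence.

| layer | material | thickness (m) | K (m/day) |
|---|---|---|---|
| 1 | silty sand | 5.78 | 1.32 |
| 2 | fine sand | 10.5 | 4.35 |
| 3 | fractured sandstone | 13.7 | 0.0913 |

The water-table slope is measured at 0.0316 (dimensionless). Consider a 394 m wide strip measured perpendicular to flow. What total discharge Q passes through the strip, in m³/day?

679

Flow is parallel to layering, so each bed carries its own Darcy discharge and the transmissivities add.
Σ(K_i·b_i) = 1.32×5.78 + 4.35×10.5 + 0.0913×13.7 = 54.56 m²/day.
Hydraulic gradient i = 0.0316.
Q = Σ(K_i·b_i) · W · i = 54.56 × 394 × 0.03160 = 679.2 m³/day.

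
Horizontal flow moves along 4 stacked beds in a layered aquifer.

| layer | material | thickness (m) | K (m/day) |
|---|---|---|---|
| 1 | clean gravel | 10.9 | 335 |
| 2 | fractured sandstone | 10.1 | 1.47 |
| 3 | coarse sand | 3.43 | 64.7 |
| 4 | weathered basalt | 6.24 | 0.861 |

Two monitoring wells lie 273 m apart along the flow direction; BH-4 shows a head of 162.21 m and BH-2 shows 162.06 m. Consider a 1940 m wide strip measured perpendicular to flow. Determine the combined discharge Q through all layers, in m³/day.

Flow is parallel to layering, so each bed carries its own Darcy discharge and the transmissivities add.
Σ(K_i·b_i) = 335×10.9 + 1.47×10.1 + 64.7×3.43 + 0.861×6.24 = 3894 m²/day.
Hydraulic gradient i = (162.21 − 162.06) / 273 = 0.15 / 273 = 0.0005495.
Q = Σ(K_i·b_i) · W · i = 3894 × 1940 × 0.0005495 = 4150 m³/day.

4150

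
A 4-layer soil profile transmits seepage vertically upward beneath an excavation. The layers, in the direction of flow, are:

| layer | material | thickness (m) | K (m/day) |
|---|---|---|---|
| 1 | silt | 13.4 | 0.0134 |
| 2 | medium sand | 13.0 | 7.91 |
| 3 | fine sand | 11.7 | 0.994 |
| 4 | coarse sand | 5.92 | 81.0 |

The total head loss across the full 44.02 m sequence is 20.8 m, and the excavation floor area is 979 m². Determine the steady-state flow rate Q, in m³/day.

Flow is perpendicular to layering, so the layers act in series and the equivalent K is the thickness-weighted harmonic mean.
Total thickness L = 13.4 + 13.0 + 11.7 + 5.92 = 44.02 m.
Σ(b_i/K_i) = 13.4/0.0134 + 13.0/7.91 + 11.7/0.994 + 5.92/81.0 = 1013 d.
K_eq = L / Σ(b_i/K_i) = 44.02 / 1013 = 0.04343 m/day.
Q = K_eq · A · (Δh/L) = 0.04343 × 979 × (20.8/44.02) = 20.09 m³/day.

20.1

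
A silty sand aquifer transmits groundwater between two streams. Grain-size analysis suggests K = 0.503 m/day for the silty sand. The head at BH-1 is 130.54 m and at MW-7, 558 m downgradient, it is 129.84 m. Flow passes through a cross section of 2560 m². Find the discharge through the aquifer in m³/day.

1.62

Hydraulic gradient i = (130.54 − 129.84) / 558 = 0.7 / 558 = 0.001254.
Darcy's law: Q = K · A · i = 0.5030 × 2560 × 0.001254 = 1.615 m³/day.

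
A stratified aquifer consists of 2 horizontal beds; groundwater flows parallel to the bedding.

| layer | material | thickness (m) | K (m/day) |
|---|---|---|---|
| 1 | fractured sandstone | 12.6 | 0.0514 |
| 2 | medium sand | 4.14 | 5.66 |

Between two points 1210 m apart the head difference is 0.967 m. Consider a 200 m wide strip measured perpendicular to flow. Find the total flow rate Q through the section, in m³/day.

3.85

Flow is parallel to layering, so each bed carries its own Darcy discharge and the transmissivities add.
Σ(K_i·b_i) = 0.0514×12.6 + 5.66×4.14 = 24.08 m²/day.
Hydraulic gradient i = Δh / L = 0.967 / 1210 = 0.0007992.
Q = Σ(K_i·b_i) · W · i = 24.08 × 200 × 0.0007992 = 3.849 m³/day.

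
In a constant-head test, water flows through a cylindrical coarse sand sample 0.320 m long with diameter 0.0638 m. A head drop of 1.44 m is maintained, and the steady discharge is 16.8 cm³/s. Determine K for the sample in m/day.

101

Cross-sectional area A = π·(d/2)² = π × (0.0638/2)² = 0.003197 m².
Convert discharge: 16.8 cm³/s = 1.680e-05 m³/s.
Darcy's law rearranged: K = Q·L / (A·Δh) = 1.680e-05 × 0.320 / (0.003197 × 1.44) = 0.001168 m/s = 100.9 m/day.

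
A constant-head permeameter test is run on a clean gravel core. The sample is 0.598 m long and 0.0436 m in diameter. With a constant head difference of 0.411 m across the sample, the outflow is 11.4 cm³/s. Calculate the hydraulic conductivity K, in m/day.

960

Cross-sectional area A = π·(d/2)² = π × (0.0436/2)² = 0.001493 m².
Convert discharge: 11.4 cm³/s = 1.140e-05 m³/s.
Darcy's law rearranged: K = Q·L / (A·Δh) = 1.140e-05 × 0.598 / (0.001493 × 0.411) = 0.01111 m/s = 959.9 m/day.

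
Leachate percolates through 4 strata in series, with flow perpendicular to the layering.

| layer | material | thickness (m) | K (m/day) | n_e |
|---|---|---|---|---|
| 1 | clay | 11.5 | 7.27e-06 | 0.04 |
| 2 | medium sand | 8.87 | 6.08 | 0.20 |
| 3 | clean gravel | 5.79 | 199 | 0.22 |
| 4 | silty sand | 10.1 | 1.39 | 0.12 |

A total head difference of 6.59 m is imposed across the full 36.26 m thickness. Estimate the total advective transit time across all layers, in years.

3100

With flow normal to the layers, continuity requires the same specific discharge q through every layer.
Σ(b_i/K_i) = 11.5/7.27e-06 + 8.87/6.08 + 5.79/199 + 10.1/1.39 = 1.582e+06 d.
q = Δh / Σ(b_i/K_i) = 6.59 / 1.582e+06 = 4.166e-06 m/day.
In each layer the seepage velocity is v_i = q/n_i, so the layer transit time is t_i = b_i·n_i / q:
  layer 1 (clay): t_1 = 11.5 × 0.04 / 4.166e-06 = 1.104e+05 d
  layer 2 (medium sand): t_2 = 8.87 × 0.20 / 4.166e-06 = 4.258e+05 d
  layer 3 (clean gravel): t_3 = 5.79 × 0.22 / 4.166e-06 = 3.058e+05 d
  layer 4 (silty sand): t_4 = 10.1 × 0.12 / 4.166e-06 = 2.909e+05 d
Total t = Σ t_i = 1.133e+06 days = 3102 years.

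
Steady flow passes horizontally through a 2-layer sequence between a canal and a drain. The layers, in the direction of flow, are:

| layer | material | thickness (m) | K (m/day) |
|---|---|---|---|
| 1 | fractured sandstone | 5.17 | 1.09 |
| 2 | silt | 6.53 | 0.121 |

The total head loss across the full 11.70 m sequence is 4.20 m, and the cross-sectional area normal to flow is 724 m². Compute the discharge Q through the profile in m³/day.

51.8

Flow is perpendicular to layering, so the layers act in series and the equivalent K is the thickness-weighted harmonic mean.
Total thickness L = 5.17 + 6.53 = 11.70 m.
Σ(b_i/K_i) = 5.17/1.09 + 6.53/0.121 = 58.71 d.
K_eq = L / Σ(b_i/K_i) = 11.70 / 58.71 = 0.1993 m/day.
Q = K_eq · A · (Δh/L) = 0.1993 × 724 × (4.20/11.70) = 51.79 m³/day.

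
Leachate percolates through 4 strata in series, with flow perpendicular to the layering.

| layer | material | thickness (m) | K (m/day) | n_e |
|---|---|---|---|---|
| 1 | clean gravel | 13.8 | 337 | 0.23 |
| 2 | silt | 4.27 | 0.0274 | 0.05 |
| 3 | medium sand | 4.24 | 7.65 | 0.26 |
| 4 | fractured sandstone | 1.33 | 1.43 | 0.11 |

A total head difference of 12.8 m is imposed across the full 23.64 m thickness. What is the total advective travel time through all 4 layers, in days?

57.0

With flow normal to the layers, continuity requires the same specific discharge q through every layer.
Σ(b_i/K_i) = 13.8/337 + 4.27/0.0274 + 4.24/7.65 + 1.33/1.43 = 157.4 d.
q = Δh / Σ(b_i/K_i) = 12.8 / 157.4 = 0.08134 m/day.
In each layer the seepage velocity is v_i = q/n_i, so the layer transit time is t_i = b_i·n_i / q:
  layer 1 (clean gravel): t_1 = 13.8 × 0.23 / 0.08134 = 39.02 d
  layer 2 (silt): t_2 = 4.27 × 0.05 / 0.08134 = 2.625 d
  layer 3 (medium sand): t_3 = 4.24 × 0.26 / 0.08134 = 13.55 d
  layer 4 (fractured sandstone): t_4 = 1.33 × 0.11 / 0.08134 = 1.799 d
Total t = Σ t_i = 57.00 days.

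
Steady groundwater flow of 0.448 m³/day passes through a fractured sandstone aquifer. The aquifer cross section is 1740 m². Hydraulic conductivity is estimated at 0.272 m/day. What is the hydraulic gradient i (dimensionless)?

From Q = K·A·i, i = Q / (K·A) = 0.448 / (0.2720 × 1740) = 0.0009466.

0.000947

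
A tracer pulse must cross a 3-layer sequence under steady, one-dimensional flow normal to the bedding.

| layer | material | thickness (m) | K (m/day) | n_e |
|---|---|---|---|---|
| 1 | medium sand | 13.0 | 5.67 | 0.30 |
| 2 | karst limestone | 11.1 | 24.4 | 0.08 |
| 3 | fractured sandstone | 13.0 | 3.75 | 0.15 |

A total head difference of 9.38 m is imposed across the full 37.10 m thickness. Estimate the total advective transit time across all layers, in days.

With flow normal to the layers, continuity requires the same specific discharge q through every layer.
Σ(b_i/K_i) = 13.0/5.67 + 11.1/24.4 + 13.0/3.75 = 6.214 d.
q = Δh / Σ(b_i/K_i) = 9.38 / 6.214 = 1.509 m/day.
In each layer the seepage velocity is v_i = q/n_i, so the layer transit time is t_i = b_i·n_i / q:
  layer 1 (medium sand): t_1 = 13.0 × 0.30 / 1.509 = 2.584 d
  layer 2 (karst limestone): t_2 = 11.1 × 0.08 / 1.509 = 0.5883 d
  layer 3 (fractured sandstone): t_3 = 13.0 × 0.15 / 1.509 = 1.292 d
Total t = Σ t_i = 4.464 days.

4.46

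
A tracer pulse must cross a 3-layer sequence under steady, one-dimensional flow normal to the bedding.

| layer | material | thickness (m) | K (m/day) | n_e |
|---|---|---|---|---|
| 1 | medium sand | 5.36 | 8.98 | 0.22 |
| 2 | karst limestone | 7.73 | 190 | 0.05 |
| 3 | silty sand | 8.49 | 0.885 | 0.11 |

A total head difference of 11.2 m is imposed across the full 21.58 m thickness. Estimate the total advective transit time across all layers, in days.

2.28

With flow normal to the layers, continuity requires the same specific discharge q through every layer.
Σ(b_i/K_i) = 5.36/8.98 + 7.73/190 + 8.49/0.885 = 10.23 d.
q = Δh / Σ(b_i/K_i) = 11.2 / 10.23 = 1.095 m/day.
In each layer the seepage velocity is v_i = q/n_i, so the layer transit time is t_i = b_i·n_i / q:
  layer 1 (medium sand): t_1 = 5.36 × 0.22 / 1.095 = 1.077 d
  layer 2 (karst limestone): t_2 = 7.73 × 0.05 / 1.095 = 0.3531 d
  layer 3 (silty sand): t_3 = 8.49 × 0.11 / 1.095 = 0.8531 d
Total t = Σ t_i = 2.283 days.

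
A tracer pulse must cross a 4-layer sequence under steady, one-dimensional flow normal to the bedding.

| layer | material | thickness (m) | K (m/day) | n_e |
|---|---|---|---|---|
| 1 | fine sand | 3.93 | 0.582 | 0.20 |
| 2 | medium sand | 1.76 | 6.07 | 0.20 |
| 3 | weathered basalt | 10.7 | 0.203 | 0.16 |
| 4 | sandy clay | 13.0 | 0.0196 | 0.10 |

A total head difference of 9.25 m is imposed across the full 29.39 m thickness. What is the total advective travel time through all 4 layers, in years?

0.888

With flow normal to the layers, continuity requires the same specific discharge q through every layer.
Σ(b_i/K_i) = 3.93/0.582 + 1.76/6.07 + 10.7/0.203 + 13.0/0.0196 = 723.0 d.
q = Δh / Σ(b_i/K_i) = 9.25 / 723.0 = 0.01279 m/day.
In each layer the seepage velocity is v_i = q/n_i, so the layer transit time is t_i = b_i·n_i / q:
  layer 1 (fine sand): t_1 = 3.93 × 0.20 / 0.01279 = 61.44 d
  layer 2 (medium sand): t_2 = 1.76 × 0.20 / 0.01279 = 27.51 d
  layer 3 (weathered basalt): t_3 = 10.7 × 0.16 / 0.01279 = 133.8 d
  layer 4 (sandy clay): t_4 = 13.0 × 0.10 / 0.01279 = 101.6 d
Total t = Σ t_i = 324.4 days = 0.8881 years.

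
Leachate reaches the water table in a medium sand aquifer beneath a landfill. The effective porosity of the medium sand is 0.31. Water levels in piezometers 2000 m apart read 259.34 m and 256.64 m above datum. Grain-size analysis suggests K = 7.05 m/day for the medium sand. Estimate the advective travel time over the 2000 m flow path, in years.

Hydraulic gradient i = (259.34 − 256.64) / 2000 = 2.7 / 2000 = 0.001350.
Darcy flux q = K · i = 7.050 × 0.001350 = 0.009517 m/day.
Seepage velocity v = q / n_e = 0.009517 / 0.31 = 0.03070 m/day.
Travel time t = L / v = 2000 / 0.03070 = 65143 days = 178.4 years.

178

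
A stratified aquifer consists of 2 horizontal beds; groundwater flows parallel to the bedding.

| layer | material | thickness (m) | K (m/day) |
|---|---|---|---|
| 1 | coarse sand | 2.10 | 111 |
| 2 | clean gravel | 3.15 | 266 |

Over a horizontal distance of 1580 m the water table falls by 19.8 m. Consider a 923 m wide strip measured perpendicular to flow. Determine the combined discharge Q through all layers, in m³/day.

12400

Flow is parallel to layering, so each bed carries its own Darcy discharge and the transmissivities add.
Σ(K_i·b_i) = 111×2.10 + 266×3.15 = 1071 m²/day.
Hydraulic gradient i = Δh / L = 19.8 / 1580 = 0.01253.
Q = Σ(K_i·b_i) · W · i = 1071 × 923 × 0.01253 = 12388 m³/day.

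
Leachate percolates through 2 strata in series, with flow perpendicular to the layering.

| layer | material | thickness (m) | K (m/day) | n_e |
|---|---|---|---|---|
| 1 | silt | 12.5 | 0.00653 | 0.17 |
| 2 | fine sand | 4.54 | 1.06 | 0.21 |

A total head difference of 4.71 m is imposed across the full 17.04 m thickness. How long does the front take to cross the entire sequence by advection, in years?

3.43

With flow normal to the layers, continuity requires the same specific discharge q through every layer.
Σ(b_i/K_i) = 12.5/0.00653 + 4.54/1.06 = 1919 d.
q = Δh / Σ(b_i/K_i) = 4.71 / 1919 = 0.002455 m/day.
In each layer the seepage velocity is v_i = q/n_i, so the layer transit time is t_i = b_i·n_i / q:
  layer 1 (silt): t_1 = 12.5 × 0.17 / 0.002455 = 865.6 d
  layer 2 (fine sand): t_2 = 4.54 × 0.21 / 0.002455 = 388.3 d
Total t = Σ t_i = 1254 days = 3.433 years.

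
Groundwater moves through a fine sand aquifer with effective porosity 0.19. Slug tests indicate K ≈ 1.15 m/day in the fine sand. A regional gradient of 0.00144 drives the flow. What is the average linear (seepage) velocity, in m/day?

0.00872

Hydraulic gradient i = 0.00144.
Darcy flux q = K · i = 1.150 × 0.001440 = 0.001656 m/day.
Seepage velocity v = q / n_e = 0.001656 / 0.19 = 0.008716 m/day.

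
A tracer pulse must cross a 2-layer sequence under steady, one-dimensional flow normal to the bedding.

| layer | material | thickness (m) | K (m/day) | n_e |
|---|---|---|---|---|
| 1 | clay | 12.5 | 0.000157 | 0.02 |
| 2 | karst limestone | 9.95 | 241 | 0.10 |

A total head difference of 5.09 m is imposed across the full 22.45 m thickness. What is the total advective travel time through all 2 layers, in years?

With flow normal to the layers, continuity requires the same specific discharge q through every layer.
Σ(b_i/K_i) = 12.5/0.000157 + 9.95/241 = 79618 d.
q = Δh / Σ(b_i/K_i) = 5.09 / 79618 = 6.393e-05 m/day.
In each layer the seepage velocity is v_i = q/n_i, so the layer transit time is t_i = b_i·n_i / q:
  layer 1 (clay): t_1 = 12.5 × 0.02 / 6.393e-05 = 3911 d
  layer 2 (karst limestone): t_2 = 9.95 × 0.10 / 6.393e-05 = 15564 d
Total t = Σ t_i = 19474 days = 53.32 years.

53.3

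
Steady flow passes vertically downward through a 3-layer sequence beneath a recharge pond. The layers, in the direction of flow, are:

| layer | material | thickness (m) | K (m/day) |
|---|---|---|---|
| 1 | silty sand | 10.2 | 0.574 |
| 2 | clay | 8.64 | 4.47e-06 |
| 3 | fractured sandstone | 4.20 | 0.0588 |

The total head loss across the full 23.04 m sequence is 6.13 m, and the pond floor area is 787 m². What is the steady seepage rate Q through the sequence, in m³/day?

Flow is perpendicular to layering, so the layers act in series and the equivalent K is the thickness-weighted harmonic mean.
Total thickness L = 10.2 + 8.64 + 4.20 = 23.04 m.
Σ(b_i/K_i) = 10.2/0.574 + 8.64/4.47e-06 + 4.20/0.0588 = 1.933e+06 d.
K_eq = L / Σ(b_i/K_i) = 23.04 / 1.933e+06 = 1.192e-05 m/day.
Q = K_eq · A · (Δh/L) = 1.192e-05 × 787 × (6.13/23.04) = 0.002496 m³/day.

0.00250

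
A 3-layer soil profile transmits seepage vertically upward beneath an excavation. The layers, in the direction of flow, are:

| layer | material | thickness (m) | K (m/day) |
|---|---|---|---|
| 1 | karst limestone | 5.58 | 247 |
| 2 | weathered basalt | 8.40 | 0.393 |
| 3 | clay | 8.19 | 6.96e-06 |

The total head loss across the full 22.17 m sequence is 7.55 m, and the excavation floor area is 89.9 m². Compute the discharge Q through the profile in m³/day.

0.000577

Flow is perpendicular to layering, so the layers act in series and the equivalent K is the thickness-weighted harmonic mean.
Total thickness L = 5.58 + 8.40 + 8.19 = 22.17 m.
Σ(b_i/K_i) = 5.58/247 + 8.40/0.393 + 8.19/6.96e-06 = 1.177e+06 d.
K_eq = L / Σ(b_i/K_i) = 22.17 / 1.177e+06 = 1.884e-05 m/day.
Q = K_eq · A · (Δh/L) = 1.884e-05 × 89.9 × (7.55/22.17) = 0.0005768 m³/day.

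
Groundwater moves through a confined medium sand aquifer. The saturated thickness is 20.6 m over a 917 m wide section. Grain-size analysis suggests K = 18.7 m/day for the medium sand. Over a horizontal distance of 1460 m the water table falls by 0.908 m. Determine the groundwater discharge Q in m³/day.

220

Cross-sectional area A = 917 × 20.6 = 18890 m².
Hydraulic gradient i = Δh / L = 0.908 / 1460 = 0.0006219.
Darcy's law: Q = K · A · i = 18.70 × 18890 × 0.0006219 = 219.7 m³/day.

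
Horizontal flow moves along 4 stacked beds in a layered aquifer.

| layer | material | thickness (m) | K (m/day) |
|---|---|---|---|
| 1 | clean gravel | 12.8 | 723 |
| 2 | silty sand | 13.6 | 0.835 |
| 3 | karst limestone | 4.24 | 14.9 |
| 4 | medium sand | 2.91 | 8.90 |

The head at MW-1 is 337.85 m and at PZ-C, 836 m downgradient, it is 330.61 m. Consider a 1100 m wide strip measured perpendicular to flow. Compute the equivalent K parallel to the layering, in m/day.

Flow is parallel to layering, so each bed carries its own Darcy discharge and the transmissivities add.
Σ(K_i·b_i) = 723×12.8 + 0.835×13.6 + 14.9×4.24 + 8.90×2.91 = 9355 m²/day.
Total thickness b = 33.55 m, so K_eq = Σ(K_i·b_i)/b = 278.8 m/day.

279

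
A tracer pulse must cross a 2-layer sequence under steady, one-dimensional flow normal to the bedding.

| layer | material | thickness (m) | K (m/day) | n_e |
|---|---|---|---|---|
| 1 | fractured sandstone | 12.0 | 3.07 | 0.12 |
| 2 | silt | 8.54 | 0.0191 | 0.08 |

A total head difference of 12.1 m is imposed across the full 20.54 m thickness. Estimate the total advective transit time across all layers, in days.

79.1

With flow normal to the layers, continuity requires the same specific discharge q through every layer.
Σ(b_i/K_i) = 12.0/3.07 + 8.54/0.0191 = 451.0 d.
q = Δh / Σ(b_i/K_i) = 12.1 / 451.0 = 0.02683 m/day.
In each layer the seepage velocity is v_i = q/n_i, so the layer transit time is t_i = b_i·n_i / q:
  layer 1 (fractured sandstone): t_1 = 12.0 × 0.12 / 0.02683 = 53.68 d
  layer 2 (silt): t_2 = 8.54 × 0.08 / 0.02683 = 25.47 d
Total t = Σ t_i = 79.14 days.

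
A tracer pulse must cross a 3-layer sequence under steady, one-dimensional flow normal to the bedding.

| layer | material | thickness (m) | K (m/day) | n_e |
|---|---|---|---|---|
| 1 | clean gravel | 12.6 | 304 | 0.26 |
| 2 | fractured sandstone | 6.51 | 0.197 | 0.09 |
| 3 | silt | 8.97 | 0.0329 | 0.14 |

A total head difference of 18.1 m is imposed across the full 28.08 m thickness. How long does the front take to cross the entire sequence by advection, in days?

86.4

With flow normal to the layers, continuity requires the same specific discharge q through every layer.
Σ(b_i/K_i) = 12.6/304 + 6.51/0.197 + 8.97/0.0329 = 305.7 d.
q = Δh / Σ(b_i/K_i) = 18.1 / 305.7 = 0.05920 m/day.
In each layer the seepage velocity is v_i = q/n_i, so the layer transit time is t_i = b_i·n_i / q:
  layer 1 (clean gravel): t_1 = 12.6 × 0.26 / 0.05920 = 55.34 d
  layer 2 (fractured sandstone): t_2 = 6.51 × 0.09 / 0.05920 = 9.897 d
  layer 3 (silt): t_3 = 8.97 × 0.14 / 0.05920 = 21.21 d
Total t = Σ t_i = 86.44 days.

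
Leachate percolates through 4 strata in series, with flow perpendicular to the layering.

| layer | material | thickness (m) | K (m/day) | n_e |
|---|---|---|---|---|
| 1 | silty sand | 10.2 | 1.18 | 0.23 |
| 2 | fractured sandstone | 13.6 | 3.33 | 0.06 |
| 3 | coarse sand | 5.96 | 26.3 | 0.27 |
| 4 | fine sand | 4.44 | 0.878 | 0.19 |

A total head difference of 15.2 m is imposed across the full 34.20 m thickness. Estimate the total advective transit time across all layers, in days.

6.65

With flow normal to the layers, continuity requires the same specific discharge q through every layer.
Σ(b_i/K_i) = 10.2/1.18 + 13.6/3.33 + 5.96/26.3 + 4.44/0.878 = 18.01 d.
q = Δh / Σ(b_i/K_i) = 15.2 / 18.01 = 0.8439 m/day.
In each layer the seepage velocity is v_i = q/n_i, so the layer transit time is t_i = b_i·n_i / q:
  layer 1 (silty sand): t_1 = 10.2 × 0.23 / 0.8439 = 2.780 d
  layer 2 (fractured sandstone): t_2 = 13.6 × 0.06 / 0.8439 = 0.9669 d
  layer 3 (coarse sand): t_3 = 5.96 × 0.27 / 0.8439 = 1.907 d
  layer 4 (fine sand): t_4 = 4.44 × 0.19 / 0.8439 = 0.9997 d
Total t = Σ t_i = 6.653 days.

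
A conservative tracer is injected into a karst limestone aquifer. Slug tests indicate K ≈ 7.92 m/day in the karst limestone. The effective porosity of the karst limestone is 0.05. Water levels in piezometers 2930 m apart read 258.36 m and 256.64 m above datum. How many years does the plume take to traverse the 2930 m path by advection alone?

86.3

Hydraulic gradient i = (258.36 − 256.64) / 2930 = 1.72 / 2930 = 0.0005870.
Darcy flux q = K · i = 7.920 × 0.0005870 = 0.004649 m/day.
Seepage velocity v = q / n_e = 0.004649 / 0.05 = 0.09299 m/day.
Travel time t = L / v = 2930 / 0.09299 = 31510 days = 86.27 years.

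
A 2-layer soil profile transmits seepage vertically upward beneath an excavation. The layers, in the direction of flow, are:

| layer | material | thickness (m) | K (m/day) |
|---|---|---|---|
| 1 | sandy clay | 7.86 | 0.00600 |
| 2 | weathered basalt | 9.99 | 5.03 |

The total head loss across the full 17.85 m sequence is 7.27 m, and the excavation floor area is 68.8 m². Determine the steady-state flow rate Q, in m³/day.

Flow is perpendicular to layering, so the layers act in series and the equivalent K is the thickness-weighted harmonic mean.
Total thickness L = 7.86 + 9.99 = 17.85 m.
Σ(b_i/K_i) = 7.86/0.00600 + 9.99/5.03 = 1312 d.
K_eq = L / Σ(b_i/K_i) = 17.85 / 1312 = 0.01361 m/day.
Q = K_eq · A · (Δh/L) = 0.01361 × 68.8 × (7.27/17.85) = 0.3812 m³/day.

0.381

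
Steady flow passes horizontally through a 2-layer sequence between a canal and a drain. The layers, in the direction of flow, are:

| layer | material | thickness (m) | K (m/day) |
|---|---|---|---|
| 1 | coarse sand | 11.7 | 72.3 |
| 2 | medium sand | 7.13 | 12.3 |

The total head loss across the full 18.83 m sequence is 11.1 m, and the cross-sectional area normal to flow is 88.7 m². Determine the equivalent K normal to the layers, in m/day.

Flow is perpendicular to layering, so the layers act in series and the equivalent K is the thickness-weighted harmonic mean.
Total thickness L = 11.7 + 7.13 = 18.83 m.
Σ(b_i/K_i) = 11.7/72.3 + 7.13/12.3 = 0.7415 d.
K_eq = L / Σ(b_i/K_i) = 18.83 / 0.7415 = 25.39 m/day.

25.4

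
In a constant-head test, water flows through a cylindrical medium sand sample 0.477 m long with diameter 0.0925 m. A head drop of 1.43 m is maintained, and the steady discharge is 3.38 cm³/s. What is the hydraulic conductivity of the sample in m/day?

14.5

Cross-sectional area A = π·(d/2)² = π × (0.0925/2)² = 0.006720 m².
Convert discharge: 3.38 cm³/s = 3.380e-06 m³/s.
Darcy's law rearranged: K = Q·L / (A·Δh) = 3.380e-06 × 0.477 / (0.006720 × 1.43) = 0.0001678 m/s = 14.50 m/day.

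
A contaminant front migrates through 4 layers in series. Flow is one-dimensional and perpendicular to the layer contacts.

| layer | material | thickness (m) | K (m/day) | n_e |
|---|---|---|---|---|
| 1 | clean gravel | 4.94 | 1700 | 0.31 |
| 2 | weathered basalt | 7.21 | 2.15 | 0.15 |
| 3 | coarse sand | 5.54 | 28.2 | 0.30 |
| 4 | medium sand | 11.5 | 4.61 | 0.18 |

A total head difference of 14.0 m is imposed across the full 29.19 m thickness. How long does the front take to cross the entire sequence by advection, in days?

2.74

With flow normal to the layers, continuity requires the same specific discharge q through every layer.
Σ(b_i/K_i) = 4.94/1700 + 7.21/2.15 + 5.54/28.2 + 11.5/4.61 = 6.047 d.
q = Δh / Σ(b_i/K_i) = 14.0 / 6.047 = 2.315 m/day.
In each layer the seepage velocity is v_i = q/n_i, so the layer transit time is t_i = b_i·n_i / q:
  layer 1 (clean gravel): t_1 = 4.94 × 0.31 / 2.315 = 0.6615 d
  layer 2 (weathered basalt): t_2 = 7.21 × 0.15 / 2.315 = 0.4672 d
  layer 3 (coarse sand): t_3 = 5.54 × 0.30 / 2.315 = 0.7179 d
  layer 4 (medium sand): t_4 = 11.5 × 0.18 / 2.315 = 0.8942 d
Total t = Σ t_i = 2.741 days.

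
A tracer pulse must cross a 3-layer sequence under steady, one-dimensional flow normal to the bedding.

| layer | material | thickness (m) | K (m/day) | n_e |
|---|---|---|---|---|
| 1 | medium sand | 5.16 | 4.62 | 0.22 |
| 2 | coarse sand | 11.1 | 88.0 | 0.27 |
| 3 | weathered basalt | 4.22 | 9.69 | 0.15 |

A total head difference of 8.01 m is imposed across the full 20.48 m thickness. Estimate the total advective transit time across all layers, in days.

With flow normal to the layers, continuity requires the same specific discharge q through every layer.
Σ(b_i/K_i) = 5.16/4.62 + 11.1/88.0 + 4.22/9.69 = 1.679 d.
q = Δh / Σ(b_i/K_i) = 8.01 / 1.679 = 4.772 m/day.
In each layer the seepage velocity is v_i = q/n_i, so the layer transit time is t_i = b_i·n_i / q:
  layer 1 (medium sand): t_1 = 5.16 × 0.22 / 4.772 = 0.2379 d
  layer 2 (coarse sand): t_2 = 11.1 × 0.27 / 4.772 = 0.6280 d
  layer 3 (weathered basalt): t_3 = 4.22 × 0.15 / 4.772 = 0.1326 d
Total t = Σ t_i = 0.9986 days.

0.999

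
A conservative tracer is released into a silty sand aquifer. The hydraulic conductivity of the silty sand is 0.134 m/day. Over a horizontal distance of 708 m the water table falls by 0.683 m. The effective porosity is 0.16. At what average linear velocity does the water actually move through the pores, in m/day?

Hydraulic gradient i = Δh / L = 0.683 / 708 = 0.0009647.
Darcy flux q = K · i = 0.1340 × 0.0009647 = 0.0001293 m/day.
Seepage velocity v = q / n_e = 0.0001293 / 0.16 = 0.0008079 m/day.

0.000808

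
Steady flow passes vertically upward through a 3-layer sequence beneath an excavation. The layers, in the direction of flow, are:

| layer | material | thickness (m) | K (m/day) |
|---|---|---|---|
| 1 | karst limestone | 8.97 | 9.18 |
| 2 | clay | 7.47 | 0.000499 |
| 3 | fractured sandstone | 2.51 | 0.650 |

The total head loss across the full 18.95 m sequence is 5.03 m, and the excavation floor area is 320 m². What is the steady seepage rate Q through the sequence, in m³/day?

Flow is perpendicular to layering, so the layers act in series and the equivalent K is the thickness-weighted harmonic mean.
Total thickness L = 8.97 + 7.47 + 2.51 = 18.95 m.
Σ(b_i/K_i) = 8.97/9.18 + 7.47/0.000499 + 2.51/0.650 = 14975 d.
K_eq = L / Σ(b_i/K_i) = 18.95 / 14975 = 0.001265 m/day.
Q = K_eq · A · (Δh/L) = 0.001265 × 320 × (5.03/18.95) = 0.1075 m³/day.

0.107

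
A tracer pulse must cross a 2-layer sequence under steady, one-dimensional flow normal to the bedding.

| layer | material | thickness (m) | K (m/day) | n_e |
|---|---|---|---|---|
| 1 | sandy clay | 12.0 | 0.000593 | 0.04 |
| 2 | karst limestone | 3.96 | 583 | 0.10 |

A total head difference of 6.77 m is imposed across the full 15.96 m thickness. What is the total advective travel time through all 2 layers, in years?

With flow normal to the layers, continuity requires the same specific discharge q through every layer.
Σ(b_i/K_i) = 12.0/0.000593 + 3.96/583 = 20236 d.
q = Δh / Σ(b_i/K_i) = 6.77 / 20236 = 0.0003346 m/day.
In each layer the seepage velocity is v_i = q/n_i, so the layer transit time is t_i = b_i·n_i / q:
  layer 1 (sandy clay): t_1 = 12.0 × 0.04 / 0.0003346 = 1435 d
  layer 2 (karst limestone): t_2 = 3.96 × 0.10 / 0.0003346 = 1184 d
Total t = Σ t_i = 2618 days = 7.169 years.

7.17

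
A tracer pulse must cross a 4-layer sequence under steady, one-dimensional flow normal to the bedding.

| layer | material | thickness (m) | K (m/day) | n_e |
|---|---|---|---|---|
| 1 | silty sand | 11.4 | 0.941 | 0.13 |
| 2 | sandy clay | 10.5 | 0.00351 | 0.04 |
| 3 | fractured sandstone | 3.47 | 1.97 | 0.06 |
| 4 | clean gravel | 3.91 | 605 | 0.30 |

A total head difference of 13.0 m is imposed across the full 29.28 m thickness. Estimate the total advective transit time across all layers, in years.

2.08

With flow normal to the layers, continuity requires the same specific discharge q through every layer.
Σ(b_i/K_i) = 11.4/0.941 + 10.5/0.00351 + 3.47/1.97 + 3.91/605 = 3005 d.
q = Δh / Σ(b_i/K_i) = 13.0 / 3005 = 0.004326 m/day.
In each layer the seepage velocity is v_i = q/n_i, so the layer transit time is t_i = b_i·n_i / q:
  layer 1 (silty sand): t_1 = 11.4 × 0.13 / 0.004326 = 342.6 d
  layer 2 (sandy clay): t_2 = 10.5 × 0.04 / 0.004326 = 97.10 d
  layer 3 (fractured sandstone): t_3 = 3.47 × 0.06 / 0.004326 = 48.13 d
  layer 4 (clean gravel): t_4 = 3.91 × 0.30 / 0.004326 = 271.2 d
Total t = Σ t_i = 759.0 days = 2.078 years.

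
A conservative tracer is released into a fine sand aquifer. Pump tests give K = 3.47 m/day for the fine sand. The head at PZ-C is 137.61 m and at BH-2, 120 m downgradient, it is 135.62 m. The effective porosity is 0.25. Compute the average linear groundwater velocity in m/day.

Hydraulic gradient i = (137.61 − 135.62) / 120 = 1.99 / 120 = 0.01658.
Darcy flux q = K · i = 3.470 × 0.01658 = 0.05754 m/day.
Seepage velocity v = q / n_e = 0.05754 / 0.25 = 0.2302 m/day.

0.230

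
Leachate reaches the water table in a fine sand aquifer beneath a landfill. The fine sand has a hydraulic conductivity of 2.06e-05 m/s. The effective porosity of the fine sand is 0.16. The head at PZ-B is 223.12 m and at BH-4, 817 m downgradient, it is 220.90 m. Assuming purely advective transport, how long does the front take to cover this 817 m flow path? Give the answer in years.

Convert K: 2.06e-05 m/s × 86400 = 1.780 m/day.
Hydraulic gradient i = (223.12 − 220.90) / 817 = 2.22 / 817 = 0.002717.
Darcy flux q = K · i = 1.780 × 0.002717 = 0.004836 m/day.
Seepage velocity v = q / n_e = 0.004836 / 0.16 = 0.03023 m/day.
Travel time t = L / v = 817 / 0.03023 = 27029 days = 74.00 years.

74.0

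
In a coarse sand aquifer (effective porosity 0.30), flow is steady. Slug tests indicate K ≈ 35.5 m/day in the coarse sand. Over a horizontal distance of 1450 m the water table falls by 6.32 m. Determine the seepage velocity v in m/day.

0.516

Hydraulic gradient i = Δh / L = 6.32 / 1450 = 0.004359.
Darcy flux q = K · i = 35.50 × 0.004359 = 0.1547 m/day.
Seepage velocity v = q / n_e = 0.1547 / 0.30 = 0.5158 m/day.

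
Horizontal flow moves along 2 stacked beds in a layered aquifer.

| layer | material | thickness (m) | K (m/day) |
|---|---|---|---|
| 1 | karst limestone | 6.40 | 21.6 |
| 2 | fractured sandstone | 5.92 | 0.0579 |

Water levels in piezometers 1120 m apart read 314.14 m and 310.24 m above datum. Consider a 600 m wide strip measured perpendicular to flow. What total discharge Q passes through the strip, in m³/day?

Flow is parallel to layering, so each bed carries its own Darcy discharge and the transmissivities add.
Σ(K_i·b_i) = 21.6×6.40 + 0.0579×5.92 = 138.6 m²/day.
Hydraulic gradient i = (314.14 − 310.24) / 1120 = 3.9 / 1120 = 0.003482.
Q = Σ(K_i·b_i) · W · i = 138.6 × 600 × 0.003482 = 289.5 m³/day.

290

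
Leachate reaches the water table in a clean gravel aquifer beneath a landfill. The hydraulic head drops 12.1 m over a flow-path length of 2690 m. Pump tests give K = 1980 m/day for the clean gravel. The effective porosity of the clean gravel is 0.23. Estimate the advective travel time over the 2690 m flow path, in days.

Hydraulic gradient i = Δh / L = 12.1 / 2690 = 0.004498.
Darcy flux q = K · i = 1980 × 0.004498 = 8.906 m/day.
Seepage velocity v = q / n_e = 8.906 / 0.23 = 38.72 m/day.
Travel time t = L / v = 2690 / 38.72 = 69.47 days.

69.5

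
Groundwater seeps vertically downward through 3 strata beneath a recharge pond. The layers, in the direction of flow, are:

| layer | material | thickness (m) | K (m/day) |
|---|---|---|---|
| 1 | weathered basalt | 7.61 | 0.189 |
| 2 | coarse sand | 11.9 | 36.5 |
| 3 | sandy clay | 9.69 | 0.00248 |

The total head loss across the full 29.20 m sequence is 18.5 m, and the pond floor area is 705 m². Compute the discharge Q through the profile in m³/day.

3.30

Flow is perpendicular to layering, so the layers act in series and the equivalent K is the thickness-weighted harmonic mean.
Total thickness L = 7.61 + 11.9 + 9.69 = 29.20 m.
Σ(b_i/K_i) = 7.61/0.189 + 11.9/36.5 + 9.69/0.00248 = 3948 d.
K_eq = L / Σ(b_i/K_i) = 29.20 / 3948 = 0.007396 m/day.
Q = K_eq · A · (Δh/L) = 0.007396 × 705 × (18.5/29.20) = 3.304 m³/day.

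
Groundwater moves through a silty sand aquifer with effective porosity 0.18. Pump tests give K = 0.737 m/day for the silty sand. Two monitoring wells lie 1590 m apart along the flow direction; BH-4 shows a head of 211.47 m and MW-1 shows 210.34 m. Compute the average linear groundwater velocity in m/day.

Hydraulic gradient i = (211.47 − 210.34) / 1590 = 1.13 / 1590 = 0.0007107.
Darcy flux q = K · i = 0.7370 × 0.0007107 = 0.0005238 m/day.
Seepage velocity v = q / n_e = 0.0005238 / 0.18 = 0.002910 m/day.

0.00291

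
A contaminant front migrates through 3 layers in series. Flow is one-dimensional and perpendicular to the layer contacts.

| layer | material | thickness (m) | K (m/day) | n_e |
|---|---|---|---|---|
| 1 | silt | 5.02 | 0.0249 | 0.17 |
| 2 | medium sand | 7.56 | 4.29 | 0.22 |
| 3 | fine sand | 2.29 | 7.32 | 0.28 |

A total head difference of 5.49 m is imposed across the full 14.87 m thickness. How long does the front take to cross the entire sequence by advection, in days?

With flow normal to the layers, continuity requires the same specific discharge q through every layer.
Σ(b_i/K_i) = 5.02/0.0249 + 7.56/4.29 + 2.29/7.32 = 203.7 d.
q = Δh / Σ(b_i/K_i) = 5.49 / 203.7 = 0.02695 m/day.
In each layer the seepage velocity is v_i = q/n_i, so the layer transit time is t_i = b_i·n_i / q:
  layer 1 (silt): t_1 = 5.02 × 0.17 / 0.02695 = 31.66 d
  layer 2 (medium sand): t_2 = 7.56 × 0.22 / 0.02695 = 61.71 d
  layer 3 (fine sand): t_3 = 2.29 × 0.28 / 0.02695 = 23.79 d
Total t = Σ t_i = 117.2 days.

117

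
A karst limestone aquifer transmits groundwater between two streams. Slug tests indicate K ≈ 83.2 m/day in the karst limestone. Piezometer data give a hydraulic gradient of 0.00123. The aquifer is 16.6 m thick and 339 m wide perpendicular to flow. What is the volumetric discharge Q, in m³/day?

576

Cross-sectional area A = 339 × 16.6 = 5627 m².
Hydraulic gradient i = 0.00123.
Darcy's law: Q = K · A · i = 83.20 × 5627 × 0.001230 = 575.9 m³/day.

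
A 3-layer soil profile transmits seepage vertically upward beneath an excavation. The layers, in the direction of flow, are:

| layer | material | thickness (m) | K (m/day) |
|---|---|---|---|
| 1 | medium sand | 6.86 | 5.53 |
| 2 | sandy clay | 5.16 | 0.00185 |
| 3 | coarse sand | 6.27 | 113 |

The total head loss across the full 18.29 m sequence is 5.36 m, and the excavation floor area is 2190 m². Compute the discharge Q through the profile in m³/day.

4.21

Flow is perpendicular to layering, so the layers act in series and the equivalent K is the thickness-weighted harmonic mean.
Total thickness L = 6.86 + 5.16 + 6.27 = 18.29 m.
Σ(b_i/K_i) = 6.86/5.53 + 5.16/0.00185 + 6.27/113 = 2790 d.
K_eq = L / Σ(b_i/K_i) = 18.29 / 2790 = 0.006554 m/day.
Q = K_eq · A · (Δh/L) = 0.006554 × 2190 × (5.36/18.29) = 4.207 m³/day.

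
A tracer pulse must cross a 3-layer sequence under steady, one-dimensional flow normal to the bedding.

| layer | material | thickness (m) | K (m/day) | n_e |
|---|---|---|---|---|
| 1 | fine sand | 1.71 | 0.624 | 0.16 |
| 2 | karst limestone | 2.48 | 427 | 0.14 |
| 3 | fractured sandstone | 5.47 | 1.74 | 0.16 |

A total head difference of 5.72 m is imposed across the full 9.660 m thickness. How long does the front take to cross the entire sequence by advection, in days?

1.54

With flow normal to the layers, continuity requires the same specific discharge q through every layer.
Σ(b_i/K_i) = 1.71/0.624 + 2.48/427 + 5.47/1.74 = 5.890 d.
q = Δh / Σ(b_i/K_i) = 5.72 / 5.890 = 0.9712 m/day.
In each layer the seepage velocity is v_i = q/n_i, so the layer transit time is t_i = b_i·n_i / q:
  layer 1 (fine sand): t_1 = 1.71 × 0.16 / 0.9712 = 0.2817 d
  layer 2 (karst limestone): t_2 = 2.48 × 0.14 / 0.9712 = 0.3575 d
  layer 3 (fractured sandstone): t_3 = 5.47 × 0.16 / 0.9712 = 0.9012 d
Total t = Σ t_i = 1.540 days.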